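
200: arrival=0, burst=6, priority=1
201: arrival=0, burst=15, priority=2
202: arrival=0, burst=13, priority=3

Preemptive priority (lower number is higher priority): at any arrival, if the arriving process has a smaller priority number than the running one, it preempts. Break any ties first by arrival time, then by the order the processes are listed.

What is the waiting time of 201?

6

Timeline: | 200 0-6 | 201 6-21 | 202 21-34 |
Completion: 200=6  201=21  202=34
Turnaround (C−A): 200=6  201=21  202=34
Waiting(201) = turnaround − burst = 21 − 15 = 6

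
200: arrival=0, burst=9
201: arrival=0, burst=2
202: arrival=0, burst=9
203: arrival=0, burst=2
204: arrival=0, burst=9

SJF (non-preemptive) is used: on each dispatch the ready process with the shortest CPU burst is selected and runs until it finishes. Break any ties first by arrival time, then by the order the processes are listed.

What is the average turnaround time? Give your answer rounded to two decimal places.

14.40

Schedule: | 201 0-2 | 203 2-4 | 200 4-13 | 202 13-22 | 204 22-31 |
Completion: 200=13  201=2  202=22  203=4  204=31
Turnaround (C−A): 200=13  201=2  202=22  203=4  204=31
Turnaround times: 200=13, 201=2, 202=22, 203=4, 204=31
Average turnaround = (13+2+22+4+31) / 5 = 72/5 = 14.40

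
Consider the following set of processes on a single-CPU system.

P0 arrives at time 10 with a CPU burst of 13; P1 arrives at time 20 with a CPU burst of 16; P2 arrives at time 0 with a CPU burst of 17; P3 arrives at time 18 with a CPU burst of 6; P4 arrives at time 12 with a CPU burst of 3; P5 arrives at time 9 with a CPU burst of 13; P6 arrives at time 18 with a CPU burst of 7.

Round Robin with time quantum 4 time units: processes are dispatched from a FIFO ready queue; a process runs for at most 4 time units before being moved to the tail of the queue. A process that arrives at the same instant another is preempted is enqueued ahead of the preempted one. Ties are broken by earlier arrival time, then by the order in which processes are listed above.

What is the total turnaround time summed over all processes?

307

Gantt: | P2 0-12 | P5 12-16 | P0 16-20 | P4 20-23 | P2 23-27 | P5 27-31 | P3 31-35 | P6 35-39 | P1 39-43 | P0 43-47 | P2 47-48 | P5 48-52 | P3 52-54 | P6 54-57 | P1 57-61 | P0 61-65 | P5 65-66 | P1 66-70 | P0 70-71 | P1 71-75 |
Completion: P0=71  P1=75  P2=48  P3=54  P4=23  P5=66  P6=57
Turnaround (C−A): P0=61  P1=55  P2=48  P3=36  P4=11  P5=57  P6=39
Turnaround = completion − arrival: P0=61, P1=55, P2=48, P3=36, P4=11, P5=57, P6=39
Total turnaround = 61 + 55 + 48 + 36 + 11 + 57 + 39 = 307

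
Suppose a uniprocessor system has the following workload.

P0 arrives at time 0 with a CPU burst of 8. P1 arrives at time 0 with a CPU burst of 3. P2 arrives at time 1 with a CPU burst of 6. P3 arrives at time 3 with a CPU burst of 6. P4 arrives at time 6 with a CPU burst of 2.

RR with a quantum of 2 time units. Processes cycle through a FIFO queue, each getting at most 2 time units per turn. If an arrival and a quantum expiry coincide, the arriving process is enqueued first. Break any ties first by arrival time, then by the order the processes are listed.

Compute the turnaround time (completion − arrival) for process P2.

Gantt: | P0 0-2 | P1 2-4 | P2 4-6 | P0 6-8 | P3 8-10 | P1 10-11 | P4 11-13 | P2 13-15 | P0 15-17 | P3 17-19 | P2 19-21 | P0 21-23 | P3 23-25 |
Completion: P0=23  P1=11  P2=21  P3=25  P4=13
Turnaround (C−A): P0=23  P1=11  P2=20  P3=22  P4=7
Turnaround(P2) = completion − arrival = 21 − 1 = 20

20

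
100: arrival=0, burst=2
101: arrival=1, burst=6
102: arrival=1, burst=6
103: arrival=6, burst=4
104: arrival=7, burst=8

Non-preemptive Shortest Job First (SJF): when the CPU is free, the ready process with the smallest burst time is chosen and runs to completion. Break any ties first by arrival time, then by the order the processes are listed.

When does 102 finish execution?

18

Gantt: | 100 0-2 | 101 2-8 | 103 8-12 | 102 12-18 | 104 18-26 |
Completion: 100=2  101=8  102=18  103=12  104=26
Turnaround (C−A): 100=2  101=7  102=17  103=6  104=19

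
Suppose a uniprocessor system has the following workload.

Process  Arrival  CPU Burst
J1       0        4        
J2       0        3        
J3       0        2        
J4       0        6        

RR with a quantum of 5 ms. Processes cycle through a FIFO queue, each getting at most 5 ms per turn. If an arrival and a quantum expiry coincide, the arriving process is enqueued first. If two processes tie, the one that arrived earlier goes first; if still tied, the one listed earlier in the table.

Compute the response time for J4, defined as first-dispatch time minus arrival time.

Gantt: | J1 0-4 | J2 4-7 | J3 7-9 | J4 9-15 |
Completion: J1=4  J2=7  J3=9  J4=15
Turnaround (C−A): J1=4  J2=7  J3=9  J4=15
Response(J4) = first start − arrival = 9 − 0 = 9

9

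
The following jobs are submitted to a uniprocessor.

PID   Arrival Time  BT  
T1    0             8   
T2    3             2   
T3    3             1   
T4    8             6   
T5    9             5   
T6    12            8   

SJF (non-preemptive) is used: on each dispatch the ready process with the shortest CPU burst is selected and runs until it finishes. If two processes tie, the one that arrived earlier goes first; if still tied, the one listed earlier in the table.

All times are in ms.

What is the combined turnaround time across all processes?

61

Schedule: | T1 0-8 | T3 8-9 | T2 9-11 | T5 11-16 | T4 16-22 | T6 22-30 |
Completion: T1=8  T2=11  T3=9  T4=22  T5=16  T6=30
Turnaround = completion − arrival: T1=8, T2=8, T3=6, T4=14, T5=7, T6=18
Total turnaround = 8 + 8 + 6 + 14 + 7 + 18 = 61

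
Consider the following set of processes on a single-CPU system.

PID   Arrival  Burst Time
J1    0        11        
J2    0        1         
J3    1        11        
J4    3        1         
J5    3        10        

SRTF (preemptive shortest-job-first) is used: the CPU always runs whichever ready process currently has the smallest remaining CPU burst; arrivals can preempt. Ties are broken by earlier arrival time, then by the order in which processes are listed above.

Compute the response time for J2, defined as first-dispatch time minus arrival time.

Timeline: | J2 0-1 | J1 1-3 | J4 3-4 | J1 4-13 | J5 13-23 | J3 23-34 |
Completion: J1=13  J2=1  J3=34  J4=4  J5=23
Turnaround (C−A): J1=13  J2=1  J3=33  J4=1  J5=20
Response(J2) = first start − arrival = 0 − 0 = 0

0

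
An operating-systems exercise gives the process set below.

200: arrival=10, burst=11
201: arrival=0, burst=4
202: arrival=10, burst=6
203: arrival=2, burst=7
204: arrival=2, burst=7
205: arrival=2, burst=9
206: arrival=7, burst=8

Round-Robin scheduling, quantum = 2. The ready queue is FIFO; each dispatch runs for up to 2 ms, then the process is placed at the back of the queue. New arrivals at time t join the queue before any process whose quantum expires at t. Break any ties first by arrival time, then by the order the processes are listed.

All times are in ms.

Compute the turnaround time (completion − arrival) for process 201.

Timeline: | 201 0-2 | 203 2-4 | 204 4-6 | 205 6-8 | 201 8-10 | 203 10-12 | 204 12-14 | 206 14-16 | 205 16-18 | 200 18-20 | 202 20-22 | 203 22-24 | 204 24-26 | 206 26-28 | 205 28-30 | 200 30-32 | 202 32-34 | 203 34-35 | 204 35-36 | 206 36-38 | 205 38-40 | 200 40-42 | 202 42-44 | 206 44-46 | 205 46-47 | 200 47-52 |
Completion: 200=52  201=10  202=44  203=35  204=36  205=47  206=46
Turnaround (C−A): 200=42  201=10  202=34  203=33  204=34  205=45  206=39
Turnaround(201) = completion − arrival = 10 − 0 = 10

10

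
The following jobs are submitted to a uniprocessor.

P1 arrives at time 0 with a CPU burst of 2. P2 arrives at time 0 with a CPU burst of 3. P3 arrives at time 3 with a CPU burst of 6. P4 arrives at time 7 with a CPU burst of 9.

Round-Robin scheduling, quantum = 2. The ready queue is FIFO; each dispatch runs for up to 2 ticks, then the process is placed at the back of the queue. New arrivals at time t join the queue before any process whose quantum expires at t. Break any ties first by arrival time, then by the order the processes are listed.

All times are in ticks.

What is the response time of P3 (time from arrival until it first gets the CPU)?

1

Gantt: | P1 0-2 | P2 2-4 | P3 4-6 | P2 6-7 | P3 7-9 | P4 9-11 | P3 11-13 | P4 13-20 |
Completion: P1=2  P2=7  P3=13  P4=20
Turnaround (C−A): P1=2  P2=7  P3=10  P4=13
Response(P3) = first start − arrival = 4 − 3 = 1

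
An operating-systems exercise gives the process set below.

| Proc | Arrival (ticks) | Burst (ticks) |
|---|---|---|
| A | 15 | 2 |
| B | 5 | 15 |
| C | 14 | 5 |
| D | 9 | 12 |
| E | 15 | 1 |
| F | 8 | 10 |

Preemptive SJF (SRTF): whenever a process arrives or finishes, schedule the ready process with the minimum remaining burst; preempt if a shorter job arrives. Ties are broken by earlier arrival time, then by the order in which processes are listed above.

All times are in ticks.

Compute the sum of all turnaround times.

Timeline: | idle 0-5 | B 5-8 | F 8-15 | E 15-16 | A 16-18 | F 18-21 | C 21-26 | B 26-38 | D 38-50 |
Completion: A=18  B=38  C=26  D=50  E=16  F=21
Turnaround (C−A): A=3  B=33  C=12  D=41  E=1  F=13
Turnaround = completion − arrival: A=3, B=33, C=12, D=41, E=1, F=13
Total turnaround = 3 + 33 + 12 + 41 + 1 + 13 = 103

103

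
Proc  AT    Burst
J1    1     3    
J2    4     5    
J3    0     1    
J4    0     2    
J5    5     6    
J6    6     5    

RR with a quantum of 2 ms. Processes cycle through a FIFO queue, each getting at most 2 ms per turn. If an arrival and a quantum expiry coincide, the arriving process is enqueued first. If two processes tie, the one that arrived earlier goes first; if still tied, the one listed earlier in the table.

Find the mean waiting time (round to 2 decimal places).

Timeline: | J3 0-1 | J4 1-3 | J1 3-5 | J2 5-7 | J5 7-9 | J1 9-10 | J6 10-12 | J2 12-14 | J5 14-16 | J6 16-18 | J2 18-19 | J5 19-21 | J6 21-22 |
Completion: J1=10  J2=19  J3=1  J4=3  J5=21  J6=22
Turnaround (C−A): J1=9  J2=15  J3=1  J4=3  J5=16  J6=16
Waiting times: J1=6, J2=10, J3=0, J4=1, J5=10, J6=11
Average waiting = (6+10+0+1+10+11) / 6 = 38/6 = 6.33

6.33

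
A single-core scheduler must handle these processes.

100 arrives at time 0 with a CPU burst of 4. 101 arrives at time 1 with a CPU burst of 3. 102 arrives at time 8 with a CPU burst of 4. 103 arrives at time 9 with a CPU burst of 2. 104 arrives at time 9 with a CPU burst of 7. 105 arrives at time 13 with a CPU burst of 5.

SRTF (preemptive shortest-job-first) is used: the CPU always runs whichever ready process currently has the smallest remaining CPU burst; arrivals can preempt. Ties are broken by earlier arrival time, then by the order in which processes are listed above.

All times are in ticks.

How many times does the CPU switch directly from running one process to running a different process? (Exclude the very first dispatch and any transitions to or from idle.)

Timeline: | 100 0-4 | 101 4-7 | idle 7-8 | 102 8-9 | 103 9-11 | 102 11-14 | 105 14-19 | 104 19-26 |
Completion: 100=4  101=7  102=14  103=11  104=26  105=19
Turnaround (C−A): 100=4  101=6  102=6  103=2  104=17  105=6

5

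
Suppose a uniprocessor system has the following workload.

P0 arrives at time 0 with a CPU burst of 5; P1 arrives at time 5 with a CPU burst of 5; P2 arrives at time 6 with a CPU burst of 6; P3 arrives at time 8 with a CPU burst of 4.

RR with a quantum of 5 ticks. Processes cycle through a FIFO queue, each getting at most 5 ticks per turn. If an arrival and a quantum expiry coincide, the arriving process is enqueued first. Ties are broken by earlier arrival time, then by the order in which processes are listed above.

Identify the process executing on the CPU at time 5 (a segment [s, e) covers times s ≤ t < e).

Timeline: | P0 0-5 | P1 5-10 | P2 10-15 | P3 15-19 | P2 19-20 |
Completion: P0=5  P1=10  P2=20  P3=19

P1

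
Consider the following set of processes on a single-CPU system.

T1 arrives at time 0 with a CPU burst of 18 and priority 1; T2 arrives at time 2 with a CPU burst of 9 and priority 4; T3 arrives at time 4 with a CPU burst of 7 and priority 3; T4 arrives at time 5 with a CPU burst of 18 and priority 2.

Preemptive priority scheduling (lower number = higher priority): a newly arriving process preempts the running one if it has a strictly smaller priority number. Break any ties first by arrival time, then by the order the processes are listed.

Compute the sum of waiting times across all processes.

86

Timeline: | T1 0-18 | T4 18-36 | T3 36-43 | T2 43-52 |
Completion: T1=18  T2=52  T3=43  T4=36
Turnaround (C−A): T1=18  T2=50  T3=39  T4=31
Waiting = turnaround − burst: T1=0, T2=41, T3=32, T4=13
Total waiting = 0 + 41 + 32 + 13 = 86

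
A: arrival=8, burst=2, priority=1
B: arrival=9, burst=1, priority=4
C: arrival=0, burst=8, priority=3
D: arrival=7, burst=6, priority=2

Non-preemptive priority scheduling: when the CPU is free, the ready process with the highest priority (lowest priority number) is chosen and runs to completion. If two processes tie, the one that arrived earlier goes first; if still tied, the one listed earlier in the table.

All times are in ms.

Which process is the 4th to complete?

Timeline: | C 0-8 | A 8-10 | D 10-16 | B 16-17 |
Completion: A=10  B=17  C=8  D=16
Finish order: C → A → D → B

B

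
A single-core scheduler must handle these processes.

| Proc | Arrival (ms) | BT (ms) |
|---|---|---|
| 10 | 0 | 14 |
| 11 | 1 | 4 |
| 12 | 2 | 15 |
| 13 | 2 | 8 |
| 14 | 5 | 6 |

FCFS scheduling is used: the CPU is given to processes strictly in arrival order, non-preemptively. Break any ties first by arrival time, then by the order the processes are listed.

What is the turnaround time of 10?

14

Schedule: | 10 0-14 | 11 14-18 | 12 18-33 | 13 33-41 | 14 41-47 |
Completion: 10=14  11=18  12=33  13=41  14=47
Turnaround (C−A): 10=14  11=17  12=31  13=39  14=42
Turnaround(10) = completion − arrival = 14 − 0 = 14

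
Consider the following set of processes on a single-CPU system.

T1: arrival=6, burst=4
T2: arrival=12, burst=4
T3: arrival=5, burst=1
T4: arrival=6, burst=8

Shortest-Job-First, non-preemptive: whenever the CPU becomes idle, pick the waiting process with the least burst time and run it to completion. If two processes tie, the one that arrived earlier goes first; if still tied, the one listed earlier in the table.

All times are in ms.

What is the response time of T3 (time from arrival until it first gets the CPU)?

0

Timeline: | idle 0-5 | T3 5-6 | T1 6-10 | T4 10-18 | T2 18-22 |
Completion: T1=10  T2=22  T3=6  T4=18
Response(T3) = first start − arrival = 5 − 5 = 0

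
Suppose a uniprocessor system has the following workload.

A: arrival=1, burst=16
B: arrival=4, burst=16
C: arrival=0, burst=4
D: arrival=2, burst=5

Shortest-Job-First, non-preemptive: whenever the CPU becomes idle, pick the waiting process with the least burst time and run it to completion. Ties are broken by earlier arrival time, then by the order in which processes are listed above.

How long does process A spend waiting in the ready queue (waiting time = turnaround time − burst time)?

Timeline: | C 0-4 | D 4-9 | A 9-25 | B 25-41 |
Completion: A=25  B=41  C=4  D=9
Waiting(A) = turnaround − burst = 24 − 16 = 8

8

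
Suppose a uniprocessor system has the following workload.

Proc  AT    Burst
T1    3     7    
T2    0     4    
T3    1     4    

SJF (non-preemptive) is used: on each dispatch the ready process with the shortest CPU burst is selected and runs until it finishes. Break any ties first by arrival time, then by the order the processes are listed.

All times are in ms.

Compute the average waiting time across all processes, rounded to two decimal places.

2.67

Schedule: | T2 0-4 | T3 4-8 | T1 8-15 |
Completion: T1=15  T2=4  T3=8
Waiting times: T1=5, T2=0, T3=3
Average waiting = (5+0+3) / 3 = 8/3 = 2.67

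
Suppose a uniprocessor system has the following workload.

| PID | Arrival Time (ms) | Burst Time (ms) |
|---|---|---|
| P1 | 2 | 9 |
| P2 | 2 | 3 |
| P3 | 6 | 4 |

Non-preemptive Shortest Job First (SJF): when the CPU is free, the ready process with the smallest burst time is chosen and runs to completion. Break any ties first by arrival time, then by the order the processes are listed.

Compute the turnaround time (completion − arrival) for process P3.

Gantt: | idle 0-2 | P2 2-5 | P1 5-14 | P3 14-18 |
Completion: P1=14  P2=5  P3=18
Turnaround (C−A): P1=12  P2=3  P3=12
Turnaround(P3) = completion − arrival = 18 − 6 = 12

12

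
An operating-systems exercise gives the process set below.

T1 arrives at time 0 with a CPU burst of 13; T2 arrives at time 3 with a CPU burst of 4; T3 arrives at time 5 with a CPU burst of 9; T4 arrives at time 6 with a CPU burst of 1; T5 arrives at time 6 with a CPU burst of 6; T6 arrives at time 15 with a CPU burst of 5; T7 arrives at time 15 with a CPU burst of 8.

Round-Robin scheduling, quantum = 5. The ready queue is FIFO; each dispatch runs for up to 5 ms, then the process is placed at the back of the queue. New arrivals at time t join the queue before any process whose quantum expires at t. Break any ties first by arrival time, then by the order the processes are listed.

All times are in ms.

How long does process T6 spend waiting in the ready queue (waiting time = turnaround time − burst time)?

14

Schedule: | T1 0-5 | T2 5-9 | T3 9-14 | T1 14-19 | T4 19-20 | T5 20-25 | T3 25-29 | T6 29-34 | T7 34-39 | T1 39-42 | T5 42-43 | T7 43-46 |
Completion: T1=42  T2=9  T3=29  T4=20  T5=43  T6=34  T7=46
Waiting(T6) = turnaround − burst = 19 − 5 = 14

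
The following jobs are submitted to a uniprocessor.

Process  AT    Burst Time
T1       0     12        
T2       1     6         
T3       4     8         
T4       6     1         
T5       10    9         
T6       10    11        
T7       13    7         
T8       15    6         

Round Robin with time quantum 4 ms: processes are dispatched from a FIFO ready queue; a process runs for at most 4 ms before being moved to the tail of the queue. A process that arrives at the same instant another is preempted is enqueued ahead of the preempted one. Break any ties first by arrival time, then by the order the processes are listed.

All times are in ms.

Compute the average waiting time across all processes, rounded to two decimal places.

Schedule: | T1 0-4 | T2 4-8 | T3 8-12 | T1 12-16 | T4 16-17 | T2 17-19 | T5 19-23 | T6 23-27 | T3 27-31 | T7 31-35 | T8 35-39 | T1 39-43 | T5 43-47 | T6 47-51 | T7 51-54 | T8 54-56 | T5 56-57 | T6 57-60 |
Completion: T1=43  T2=19  T3=31  T4=17  T5=57  T6=60  T7=54  T8=56
Turnaround (C−A): T1=43  T2=18  T3=27  T4=11  T5=47  T6=50  T7=41  T8=41
Waiting times: T1=31, T2=12, T3=19, T4=10, T5=38, T6=39, T7=34, T8=35
Average waiting = (31+12+19+10+38+39+34+35) / 8 = 218/8 = 27.25

27.25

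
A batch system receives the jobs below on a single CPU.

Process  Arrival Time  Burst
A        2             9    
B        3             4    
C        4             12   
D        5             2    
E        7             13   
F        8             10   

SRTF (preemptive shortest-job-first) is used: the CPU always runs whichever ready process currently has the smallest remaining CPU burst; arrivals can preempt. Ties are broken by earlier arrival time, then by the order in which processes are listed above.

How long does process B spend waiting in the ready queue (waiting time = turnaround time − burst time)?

0

Schedule: | idle 0-2 | A 2-3 | B 3-7 | D 7-9 | A 9-17 | F 17-27 | C 27-39 | E 39-52 |
Completion: A=17  B=7  C=39  D=9  E=52  F=27
Turnaround (C−A): A=15  B=4  C=35  D=4  E=45  F=19
Waiting(B) = turnaround − burst = 4 − 4 = 0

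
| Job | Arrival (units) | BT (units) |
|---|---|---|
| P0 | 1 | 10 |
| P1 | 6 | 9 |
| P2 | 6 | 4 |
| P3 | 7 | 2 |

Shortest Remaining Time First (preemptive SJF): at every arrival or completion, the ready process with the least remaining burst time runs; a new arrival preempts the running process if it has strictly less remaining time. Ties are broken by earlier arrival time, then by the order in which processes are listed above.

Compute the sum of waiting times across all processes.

Gantt: | idle 0-1 | P0 1-6 | P2 6-7 | P3 7-9 | P2 9-12 | P0 12-17 | P1 17-26 |
Completion: P0=17  P1=26  P2=12  P3=9
Waiting = turnaround − burst: P0=6, P1=11, P2=2, P3=0
Total waiting = 6 + 11 + 2 + 0 = 19

19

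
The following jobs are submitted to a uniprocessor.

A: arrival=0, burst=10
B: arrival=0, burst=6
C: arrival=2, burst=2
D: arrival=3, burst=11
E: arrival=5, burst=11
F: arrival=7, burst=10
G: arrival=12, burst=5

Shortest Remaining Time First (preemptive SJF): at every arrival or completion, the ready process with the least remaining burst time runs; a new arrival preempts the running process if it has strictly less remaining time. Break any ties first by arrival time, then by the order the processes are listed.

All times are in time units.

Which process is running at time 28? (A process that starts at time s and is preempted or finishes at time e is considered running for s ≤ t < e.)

F

Timeline: | B 0-2 | C 2-4 | B 4-8 | A 8-12 | G 12-17 | A 17-23 | F 23-33 | D 33-44 | E 44-55 |
Completion: A=23  B=8  C=4  D=44  E=55  F=33  G=17
Turnaround (C−A): A=23  B=8  C=2  D=41  E=50  F=26  G=5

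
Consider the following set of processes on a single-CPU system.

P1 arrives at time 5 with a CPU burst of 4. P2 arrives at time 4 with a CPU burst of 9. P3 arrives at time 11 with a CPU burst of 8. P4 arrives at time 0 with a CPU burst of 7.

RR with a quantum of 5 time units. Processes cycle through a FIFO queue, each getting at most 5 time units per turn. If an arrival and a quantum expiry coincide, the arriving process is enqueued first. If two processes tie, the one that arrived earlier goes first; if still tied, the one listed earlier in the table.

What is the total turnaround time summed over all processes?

Gantt: | P4 0-5 | P2 5-10 | P1 10-14 | P4 14-16 | P2 16-20 | P3 20-28 |
Completion: P1=14  P2=20  P3=28  P4=16
Turnaround (C−A): P1=9  P2=16  P3=17  P4=16
Turnaround = completion − arrival: P1=9, P2=16, P3=17, P4=16
Total turnaround = 9 + 16 + 17 + 16 = 58

58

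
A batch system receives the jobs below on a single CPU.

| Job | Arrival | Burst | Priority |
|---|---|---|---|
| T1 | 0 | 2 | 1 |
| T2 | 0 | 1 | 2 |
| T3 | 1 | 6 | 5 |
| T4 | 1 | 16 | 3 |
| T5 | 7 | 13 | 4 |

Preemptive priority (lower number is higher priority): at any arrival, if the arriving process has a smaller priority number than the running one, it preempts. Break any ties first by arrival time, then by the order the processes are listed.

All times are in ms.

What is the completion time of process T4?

19

Timeline: | T1 0-2 | T2 2-3 | T4 3-19 | T5 19-32 | T3 32-38 |
Completion: T1=2  T2=3  T3=38  T4=19  T5=32
Turnaround (C−A): T1=2  T2=3  T3=37  T4=18  T5=25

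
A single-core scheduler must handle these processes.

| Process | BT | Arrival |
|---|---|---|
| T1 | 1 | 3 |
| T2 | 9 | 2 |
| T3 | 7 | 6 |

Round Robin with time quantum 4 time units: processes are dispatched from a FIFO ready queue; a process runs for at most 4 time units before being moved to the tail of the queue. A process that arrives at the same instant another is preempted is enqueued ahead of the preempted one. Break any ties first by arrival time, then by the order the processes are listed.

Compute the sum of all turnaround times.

33

Gantt: | idle 0-2 | T2 2-6 | T1 6-7 | T3 7-11 | T2 11-15 | T3 15-18 | T2 18-19 |
Completion: T1=7  T2=19  T3=18
Turnaround (C−A): T1=4  T2=17  T3=12
Turnaround = completion − arrival: T1=4, T2=17, T3=12
Total turnaround = 4 + 17 + 12 = 33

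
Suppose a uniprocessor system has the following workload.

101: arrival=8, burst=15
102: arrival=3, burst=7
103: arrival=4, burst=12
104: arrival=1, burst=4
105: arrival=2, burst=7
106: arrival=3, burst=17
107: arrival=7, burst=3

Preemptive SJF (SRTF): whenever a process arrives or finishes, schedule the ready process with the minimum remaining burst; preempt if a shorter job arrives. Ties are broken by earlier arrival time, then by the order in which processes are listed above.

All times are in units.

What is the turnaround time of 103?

Schedule: | idle 0-1 | 104 1-5 | 105 5-7 | 107 7-10 | 105 10-15 | 102 15-22 | 103 22-34 | 101 34-49 | 106 49-66 |
Completion: 101=49  102=22  103=34  104=5  105=15  106=66  107=10
Turnaround (C−A): 101=41  102=19  103=30  104=4  105=13  106=63  107=3
Turnaround(103) = completion − arrival = 34 − 4 = 30

30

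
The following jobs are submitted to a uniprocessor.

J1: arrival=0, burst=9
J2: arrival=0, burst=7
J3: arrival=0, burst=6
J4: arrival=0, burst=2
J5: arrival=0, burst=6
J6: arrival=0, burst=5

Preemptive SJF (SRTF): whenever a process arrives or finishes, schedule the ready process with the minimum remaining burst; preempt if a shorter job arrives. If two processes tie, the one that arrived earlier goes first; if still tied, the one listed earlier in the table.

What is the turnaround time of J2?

Schedule: | J4 0-2 | J6 2-7 | J3 7-13 | J5 13-19 | J2 19-26 | J1 26-35 |
Completion: J1=35  J2=26  J3=13  J4=2  J5=19  J6=7
Turnaround (C−A): J1=35  J2=26  J3=13  J4=2  J5=19  J6=7
Turnaround(J2) = completion − arrival = 26 − 0 = 26

26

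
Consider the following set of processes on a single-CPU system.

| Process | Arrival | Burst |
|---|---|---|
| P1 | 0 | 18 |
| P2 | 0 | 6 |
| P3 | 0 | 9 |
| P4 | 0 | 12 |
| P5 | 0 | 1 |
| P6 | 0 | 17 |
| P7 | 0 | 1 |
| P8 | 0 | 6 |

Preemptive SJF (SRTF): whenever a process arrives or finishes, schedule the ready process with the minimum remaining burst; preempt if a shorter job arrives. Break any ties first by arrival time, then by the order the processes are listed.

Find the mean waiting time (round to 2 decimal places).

16.88

Timeline: | P5 0-1 | P7 1-2 | P2 2-8 | P8 8-14 | P3 14-23 | P4 23-35 | P6 35-52 | P1 52-70 |
Completion: P1=70  P2=8  P3=23  P4=35  P5=1  P6=52  P7=2  P8=14
Waiting times: P1=52, P2=2, P3=14, P4=23, P5=0, P6=35, P7=1, P8=8
Average waiting = (52+2+14+23+0+35+1+8) / 8 = 135/8 = 16.88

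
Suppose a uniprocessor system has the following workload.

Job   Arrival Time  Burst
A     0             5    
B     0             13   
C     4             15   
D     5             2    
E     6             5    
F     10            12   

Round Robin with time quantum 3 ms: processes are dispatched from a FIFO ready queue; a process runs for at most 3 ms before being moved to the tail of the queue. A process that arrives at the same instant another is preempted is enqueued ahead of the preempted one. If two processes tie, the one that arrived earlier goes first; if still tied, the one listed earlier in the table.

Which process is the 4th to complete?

Schedule: | A 0-3 | B 3-6 | A 6-8 | C 8-11 | D 11-13 | E 13-16 | B 16-19 | F 19-22 | C 22-25 | E 25-27 | B 27-30 | F 30-33 | C 33-36 | B 36-39 | F 39-42 | C 42-45 | B 45-46 | F 46-49 | C 49-52 |
Completion: A=8  B=46  C=52  D=13  E=27  F=49
Turnaround (C−A): A=8  B=46  C=48  D=8  E=21  F=39
Finish order: A → D → E → B → F → C

B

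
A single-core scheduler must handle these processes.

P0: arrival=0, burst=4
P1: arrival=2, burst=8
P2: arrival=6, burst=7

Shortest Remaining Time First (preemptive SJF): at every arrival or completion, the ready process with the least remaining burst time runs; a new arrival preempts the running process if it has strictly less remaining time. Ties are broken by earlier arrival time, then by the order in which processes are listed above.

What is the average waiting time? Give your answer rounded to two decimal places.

Schedule: | P0 0-4 | P1 4-12 | P2 12-19 |
Completion: P0=4  P1=12  P2=19
Turnaround (C−A): P0=4  P1=10  P2=13
Waiting times: P0=0, P1=2, P2=6
Average waiting = (0+2+6) / 3 = 8/3 = 2.67

2.67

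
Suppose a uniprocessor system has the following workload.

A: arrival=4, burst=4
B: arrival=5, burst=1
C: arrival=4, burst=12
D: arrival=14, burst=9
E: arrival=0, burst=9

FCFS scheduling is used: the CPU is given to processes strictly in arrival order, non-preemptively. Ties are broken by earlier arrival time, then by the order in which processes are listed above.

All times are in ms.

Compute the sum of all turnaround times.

Gantt: | E 0-9 | A 9-13 | C 13-25 | B 25-26 | D 26-35 |
Completion: A=13  B=26  C=25  D=35  E=9
Turnaround (C−A): A=9  B=21  C=21  D=21  E=9
Turnaround = completion − arrival: A=9, B=21, C=21, D=21, E=9
Total turnaround = 9 + 21 + 21 + 21 + 9 = 81

81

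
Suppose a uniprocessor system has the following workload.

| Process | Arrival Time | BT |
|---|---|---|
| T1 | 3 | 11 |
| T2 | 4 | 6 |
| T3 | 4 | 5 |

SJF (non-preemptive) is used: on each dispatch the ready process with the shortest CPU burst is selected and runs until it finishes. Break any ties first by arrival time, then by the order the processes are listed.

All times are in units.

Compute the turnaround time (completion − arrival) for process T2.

Gantt: | idle 0-3 | T1 3-14 | T3 14-19 | T2 19-25 |
Completion: T1=14  T2=25  T3=19
Turnaround(T2) = completion − arrival = 25 − 4 = 21

21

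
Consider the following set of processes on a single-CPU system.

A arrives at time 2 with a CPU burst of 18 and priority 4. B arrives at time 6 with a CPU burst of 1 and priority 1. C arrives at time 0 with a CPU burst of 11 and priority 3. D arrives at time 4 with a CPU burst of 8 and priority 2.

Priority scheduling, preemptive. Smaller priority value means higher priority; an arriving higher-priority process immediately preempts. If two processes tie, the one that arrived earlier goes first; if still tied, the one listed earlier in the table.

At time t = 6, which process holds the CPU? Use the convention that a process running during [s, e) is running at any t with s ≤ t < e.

B

Schedule: | C 0-4 | D 4-6 | B 6-7 | D 7-13 | C 13-20 | A 20-38 |
Completion: A=38  B=7  C=20  D=13
Turnaround (C−A): A=36  B=1  C=20  D=9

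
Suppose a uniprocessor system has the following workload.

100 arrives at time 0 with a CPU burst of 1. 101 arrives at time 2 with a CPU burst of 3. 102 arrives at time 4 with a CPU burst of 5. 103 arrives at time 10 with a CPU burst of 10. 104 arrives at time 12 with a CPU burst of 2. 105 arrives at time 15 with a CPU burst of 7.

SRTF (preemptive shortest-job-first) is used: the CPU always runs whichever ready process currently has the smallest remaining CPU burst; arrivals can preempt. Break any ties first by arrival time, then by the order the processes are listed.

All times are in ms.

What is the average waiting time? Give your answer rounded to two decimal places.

Gantt: | 100 0-1 | idle 1-2 | 101 2-5 | 102 5-10 | 103 10-12 | 104 12-14 | 103 14-22 | 105 22-29 |
Completion: 100=1  101=5  102=10  103=22  104=14  105=29
Turnaround (C−A): 100=1  101=3  102=6  103=12  104=2  105=14
Waiting times: 100=0, 101=0, 102=1, 103=2, 104=0, 105=7
Average waiting = (0+0+1+2+0+7) / 6 = 10/6 = 1.67

1.67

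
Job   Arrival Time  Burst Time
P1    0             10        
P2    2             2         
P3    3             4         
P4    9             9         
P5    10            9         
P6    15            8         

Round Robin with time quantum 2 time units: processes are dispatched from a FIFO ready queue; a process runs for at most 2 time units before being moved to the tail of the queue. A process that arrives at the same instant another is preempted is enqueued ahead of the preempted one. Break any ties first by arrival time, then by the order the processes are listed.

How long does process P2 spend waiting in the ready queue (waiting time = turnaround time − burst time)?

0

Timeline: | P1 0-2 | P2 2-4 | P1 4-6 | P3 6-8 | P1 8-10 | P3 10-12 | P4 12-14 | P5 14-16 | P1 16-18 | P4 18-20 | P6 20-22 | P5 22-24 | P1 24-26 | P4 26-28 | P6 28-30 | P5 30-32 | P4 32-34 | P6 34-36 | P5 36-38 | P4 38-39 | P6 39-41 | P5 41-42 |
Completion: P1=26  P2=4  P3=12  P4=39  P5=42  P6=41
Turnaround (C−A): P1=26  P2=2  P3=9  P4=30  P5=32  P6=26
Waiting(P2) = turnaround − burst = 2 − 2 = 0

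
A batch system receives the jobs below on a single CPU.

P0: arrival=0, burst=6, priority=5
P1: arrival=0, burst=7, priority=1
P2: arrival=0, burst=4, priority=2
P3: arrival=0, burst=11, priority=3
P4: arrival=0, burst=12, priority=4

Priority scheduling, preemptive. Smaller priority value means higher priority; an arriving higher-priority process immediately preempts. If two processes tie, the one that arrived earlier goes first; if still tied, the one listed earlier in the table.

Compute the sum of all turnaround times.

114

Gantt: | P1 0-7 | P2 7-11 | P3 11-22 | P4 22-34 | P0 34-40 |
Completion: P0=40  P1=7  P2=11  P3=22  P4=34
Turnaround (C−A): P0=40  P1=7  P2=11  P3=22  P4=34
Turnaround = completion − arrival: P0=40, P1=7, P2=11, P3=22, P4=34
Total turnaround = 40 + 7 + 11 + 22 + 34 = 114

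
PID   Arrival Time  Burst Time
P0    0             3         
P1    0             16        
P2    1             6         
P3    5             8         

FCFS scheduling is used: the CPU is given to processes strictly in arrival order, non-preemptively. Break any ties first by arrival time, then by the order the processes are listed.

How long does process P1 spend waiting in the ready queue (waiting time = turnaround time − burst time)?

3

Gantt: | P0 0-3 | P1 3-19 | P2 19-25 | P3 25-33 |
Completion: P0=3  P1=19  P2=25  P3=33
Turnaround (C−A): P0=3  P1=19  P2=24  P3=28
Waiting(P1) = turnaround − burst = 19 − 16 = 3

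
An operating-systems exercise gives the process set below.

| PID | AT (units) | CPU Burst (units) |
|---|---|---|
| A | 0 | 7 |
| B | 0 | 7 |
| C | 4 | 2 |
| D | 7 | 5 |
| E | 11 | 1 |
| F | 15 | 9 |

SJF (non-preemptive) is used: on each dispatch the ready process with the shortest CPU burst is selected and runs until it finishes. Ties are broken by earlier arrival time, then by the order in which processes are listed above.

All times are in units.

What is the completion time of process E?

Timeline: | A 0-7 | C 7-9 | D 9-14 | E 14-15 | B 15-22 | F 22-31 |
Completion: A=7  B=22  C=9  D=14  E=15  F=31

15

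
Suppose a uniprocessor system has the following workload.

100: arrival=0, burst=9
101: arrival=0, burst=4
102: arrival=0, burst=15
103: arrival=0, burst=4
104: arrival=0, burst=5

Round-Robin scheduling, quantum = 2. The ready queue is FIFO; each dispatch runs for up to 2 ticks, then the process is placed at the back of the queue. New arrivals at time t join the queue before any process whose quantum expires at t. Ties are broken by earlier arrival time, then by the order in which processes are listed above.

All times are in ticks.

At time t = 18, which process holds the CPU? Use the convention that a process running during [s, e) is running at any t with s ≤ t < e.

104

Schedule: | 100 0-2 | 101 2-4 | 102 4-6 | 103 6-8 | 104 8-10 | 100 10-12 | 101 12-14 | 102 14-16 | 103 16-18 | 104 18-20 | 100 20-22 | 102 22-24 | 104 24-25 | 100 25-27 | 102 27-29 | 100 29-30 | 102 30-37 |
Completion: 100=30  101=14  102=37  103=18  104=25
Turnaround (C−A): 100=30  101=14  102=37  103=18  104=25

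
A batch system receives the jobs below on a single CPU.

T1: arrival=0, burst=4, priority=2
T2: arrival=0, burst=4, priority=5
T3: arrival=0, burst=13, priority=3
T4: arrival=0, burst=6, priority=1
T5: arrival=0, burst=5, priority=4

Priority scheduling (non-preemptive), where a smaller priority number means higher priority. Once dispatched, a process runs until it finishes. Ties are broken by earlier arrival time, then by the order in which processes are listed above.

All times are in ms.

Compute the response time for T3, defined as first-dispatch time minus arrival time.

Schedule: | T4 0-6 | T1 6-10 | T3 10-23 | T5 23-28 | T2 28-32 |
Completion: T1=10  T2=32  T3=23  T4=6  T5=28
Response(T3) = first start − arrival = 10 − 0 = 10

10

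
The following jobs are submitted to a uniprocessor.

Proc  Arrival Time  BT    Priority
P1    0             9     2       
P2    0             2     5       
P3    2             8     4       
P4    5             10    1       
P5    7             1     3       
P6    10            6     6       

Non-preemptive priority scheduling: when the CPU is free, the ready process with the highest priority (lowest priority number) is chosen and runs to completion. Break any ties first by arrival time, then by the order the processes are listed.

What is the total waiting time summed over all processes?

82

Timeline: | P1 0-9 | P4 9-19 | P5 19-20 | P3 20-28 | P2 28-30 | P6 30-36 |
Completion: P1=9  P2=30  P3=28  P4=19  P5=20  P6=36
Turnaround (C−A): P1=9  P2=30  P3=26  P4=14  P5=13  P6=26
Waiting = turnaround − burst: P1=0, P2=28, P3=18, P4=4, P5=12, P6=20
Total waiting = 0 + 28 + 18 + 4 + 12 + 20 = 82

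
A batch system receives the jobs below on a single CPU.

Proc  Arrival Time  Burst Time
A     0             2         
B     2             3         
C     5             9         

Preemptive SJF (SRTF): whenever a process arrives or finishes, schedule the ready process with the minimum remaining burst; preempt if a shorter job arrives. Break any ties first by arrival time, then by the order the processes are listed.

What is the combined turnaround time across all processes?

14

Schedule: | A 0-2 | B 2-5 | C 5-14 |
Completion: A=2  B=5  C=14
Turnaround (C−A): A=2  B=3  C=9
Turnaround = completion − arrival: A=2, B=3, C=9
Total turnaround = 2 + 3 + 9 = 14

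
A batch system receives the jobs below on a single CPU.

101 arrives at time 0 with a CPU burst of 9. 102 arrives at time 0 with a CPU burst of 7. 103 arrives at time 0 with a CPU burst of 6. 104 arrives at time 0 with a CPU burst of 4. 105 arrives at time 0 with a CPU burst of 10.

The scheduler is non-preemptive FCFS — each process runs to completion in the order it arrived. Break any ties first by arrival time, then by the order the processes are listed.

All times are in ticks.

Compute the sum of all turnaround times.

Timeline: | 101 0-9 | 102 9-16 | 103 16-22 | 104 22-26 | 105 26-36 |
Completion: 101=9  102=16  103=22  104=26  105=36
Turnaround = completion − arrival: 101=9, 102=16, 103=22, 104=26, 105=36
Total turnaround = 9 + 16 + 22 + 26 + 36 = 109

109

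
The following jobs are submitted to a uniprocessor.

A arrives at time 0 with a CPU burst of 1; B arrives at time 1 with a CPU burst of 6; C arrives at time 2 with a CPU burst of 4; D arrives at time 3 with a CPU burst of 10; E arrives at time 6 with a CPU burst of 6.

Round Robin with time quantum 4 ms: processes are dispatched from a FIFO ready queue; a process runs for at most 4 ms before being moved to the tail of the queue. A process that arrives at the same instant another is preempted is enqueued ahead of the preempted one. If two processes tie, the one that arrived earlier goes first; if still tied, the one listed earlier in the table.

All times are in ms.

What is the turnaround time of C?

Timeline: | A 0-1 | B 1-5 | C 5-9 | D 9-13 | B 13-15 | E 15-19 | D 19-23 | E 23-25 | D 25-27 |
Completion: A=1  B=15  C=9  D=27  E=25
Turnaround (C−A): A=1  B=14  C=7  D=24  E=19
Turnaround(C) = completion − arrival = 9 − 2 = 7

7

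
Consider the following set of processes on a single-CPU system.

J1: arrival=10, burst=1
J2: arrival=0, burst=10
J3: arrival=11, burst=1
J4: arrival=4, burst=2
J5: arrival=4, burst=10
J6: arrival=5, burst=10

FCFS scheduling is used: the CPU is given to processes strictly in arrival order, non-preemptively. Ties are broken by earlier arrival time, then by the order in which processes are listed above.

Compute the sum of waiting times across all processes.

Gantt: | J2 0-10 | J4 10-12 | J5 12-22 | J6 22-32 | J1 32-33 | J3 33-34 |
Completion: J1=33  J2=10  J3=34  J4=12  J5=22  J6=32
Turnaround (C−A): J1=23  J2=10  J3=23  J4=8  J5=18  J6=27
Waiting = turnaround − burst: J1=22, J2=0, J3=22, J4=6, J5=8, J6=17
Total waiting = 22 + 0 + 22 + 6 + 8 + 17 = 75

75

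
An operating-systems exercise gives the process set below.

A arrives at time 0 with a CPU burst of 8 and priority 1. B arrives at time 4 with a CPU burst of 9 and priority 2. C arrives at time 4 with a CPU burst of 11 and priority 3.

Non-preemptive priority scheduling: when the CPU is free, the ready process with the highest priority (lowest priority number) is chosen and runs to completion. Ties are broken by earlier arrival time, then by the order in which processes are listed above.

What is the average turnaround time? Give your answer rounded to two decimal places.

Gantt: | A 0-8 | B 8-17 | C 17-28 |
Completion: A=8  B=17  C=28
Turnaround (C−A): A=8  B=13  C=24
Turnaround times: A=8, B=13, C=24
Average turnaround = (8+13+24) / 3 = 45/3 = 15.00

15.00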